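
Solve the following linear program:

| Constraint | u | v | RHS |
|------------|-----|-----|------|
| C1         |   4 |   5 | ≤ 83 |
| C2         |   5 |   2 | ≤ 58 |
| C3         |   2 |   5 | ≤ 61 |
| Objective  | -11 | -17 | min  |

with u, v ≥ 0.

Evaluate the objective at each vertex of the feasible region:
  z(0, 0) = 0
  z(11.6, 0) = -127.6
  z(8, 9) = -241  ←
  z(0, 12.2) = -207.4
The minimum is at u = 8, v = 9.

u = 8, v = 9, z = -241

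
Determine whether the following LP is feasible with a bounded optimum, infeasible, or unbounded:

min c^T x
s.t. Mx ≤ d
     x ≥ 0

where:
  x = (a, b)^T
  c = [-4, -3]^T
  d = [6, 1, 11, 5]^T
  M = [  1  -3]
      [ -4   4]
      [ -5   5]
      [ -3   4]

Unbounded (objective can decrease without bound)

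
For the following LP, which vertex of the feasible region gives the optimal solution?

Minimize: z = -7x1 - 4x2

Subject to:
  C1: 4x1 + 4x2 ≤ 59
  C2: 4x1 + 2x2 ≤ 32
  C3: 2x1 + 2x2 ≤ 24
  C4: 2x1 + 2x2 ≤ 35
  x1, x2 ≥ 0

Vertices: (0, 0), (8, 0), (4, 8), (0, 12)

Evaluate the objective at each vertex of the feasible region:
  z(0, 0) = 0
  z(8, 0) = -56
  z(4, 8) = -60  ←
  z(0, 12) = -48
The minimum is at x1 = 4, x2 = 8.

(4, 8)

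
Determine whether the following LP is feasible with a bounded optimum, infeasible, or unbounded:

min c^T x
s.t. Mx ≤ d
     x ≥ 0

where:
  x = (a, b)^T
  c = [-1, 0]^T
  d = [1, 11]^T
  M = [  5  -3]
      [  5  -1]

Unbounded (objective can decrease without bound)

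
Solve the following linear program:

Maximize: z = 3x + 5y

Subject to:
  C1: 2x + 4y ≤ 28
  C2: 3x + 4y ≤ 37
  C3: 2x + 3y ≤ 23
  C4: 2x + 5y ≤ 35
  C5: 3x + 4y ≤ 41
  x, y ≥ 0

Evaluate the objective at each vertex of the feasible region:
  z(0, 0) = 0
  z(11.5, 0) = 34.5
  z(4, 5) = 37  ←
  z(0, 7) = 35
The maximum is at x = 4, y = 5.

x = 4, y = 5, z = 37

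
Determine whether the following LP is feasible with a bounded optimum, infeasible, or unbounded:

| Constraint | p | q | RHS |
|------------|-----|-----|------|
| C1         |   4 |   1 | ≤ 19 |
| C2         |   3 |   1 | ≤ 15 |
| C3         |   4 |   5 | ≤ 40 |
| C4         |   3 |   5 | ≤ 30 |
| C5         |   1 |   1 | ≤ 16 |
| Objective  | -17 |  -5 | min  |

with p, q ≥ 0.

Feasible with a bounded optimal solution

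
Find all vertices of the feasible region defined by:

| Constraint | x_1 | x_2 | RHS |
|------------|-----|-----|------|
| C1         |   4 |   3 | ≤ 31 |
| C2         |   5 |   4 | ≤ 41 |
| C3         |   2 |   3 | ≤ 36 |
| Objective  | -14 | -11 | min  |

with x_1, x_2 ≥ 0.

(0, 0), (7.75, 0), (1, 9), (0, 10.25)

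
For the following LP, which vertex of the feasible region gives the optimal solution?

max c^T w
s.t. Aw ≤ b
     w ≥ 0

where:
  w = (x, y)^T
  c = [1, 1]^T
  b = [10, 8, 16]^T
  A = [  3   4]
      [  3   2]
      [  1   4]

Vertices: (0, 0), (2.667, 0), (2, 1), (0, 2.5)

Evaluate the objective at each vertex of the feasible region:
  z(0, 0) = 0
  z(2.667, 0) = 2.667
  z(2, 1) = 3  ←
  z(0, 2.5) = 2.5
The maximum is at x = 2, y = 1.

(2, 1)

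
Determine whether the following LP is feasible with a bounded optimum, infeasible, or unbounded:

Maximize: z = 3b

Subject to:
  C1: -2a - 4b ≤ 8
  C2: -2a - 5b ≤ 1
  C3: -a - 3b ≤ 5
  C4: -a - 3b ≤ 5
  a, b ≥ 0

Unbounded (objective can increase without bound)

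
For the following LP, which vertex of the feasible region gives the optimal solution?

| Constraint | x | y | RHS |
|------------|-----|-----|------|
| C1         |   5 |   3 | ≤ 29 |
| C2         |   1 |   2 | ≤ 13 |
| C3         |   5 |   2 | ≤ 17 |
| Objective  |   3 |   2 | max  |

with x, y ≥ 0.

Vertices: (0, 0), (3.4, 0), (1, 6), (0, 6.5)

Evaluate the objective at each vertex of the feasible region:
  z(0, 0) = 0
  z(3.4, 0) = 10.2
  z(1, 6) = 15  ←
  z(0, 6.5) = 13
The maximum is at x = 1, y = 6.

(1, 6)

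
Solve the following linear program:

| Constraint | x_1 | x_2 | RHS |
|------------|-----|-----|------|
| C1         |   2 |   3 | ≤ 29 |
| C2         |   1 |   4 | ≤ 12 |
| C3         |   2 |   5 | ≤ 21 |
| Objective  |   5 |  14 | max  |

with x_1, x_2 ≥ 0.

Evaluate the objective at each vertex of the feasible region:
  z(0, 0) = 0
  z(10.5, 0) = 52.5
  z(8, 1) = 54  ←
  z(0, 3) = 42
The maximum is at x_1 = 8, x_2 = 1.

x_1 = 8, x_2 = 1, z = 54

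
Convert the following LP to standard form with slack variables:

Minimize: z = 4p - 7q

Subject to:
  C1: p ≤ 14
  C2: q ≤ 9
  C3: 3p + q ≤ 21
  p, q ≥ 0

min z = 4p - 7q

s.t.
  p + s1 = 14
  q + s2 = 9
  3p + q + s3 = 21
  p, q, s1, s2, s3 ≥ 0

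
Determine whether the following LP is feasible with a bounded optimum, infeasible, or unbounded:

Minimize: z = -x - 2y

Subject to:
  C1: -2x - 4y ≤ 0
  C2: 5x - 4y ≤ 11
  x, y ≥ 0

Unbounded (objective can decrease without bound)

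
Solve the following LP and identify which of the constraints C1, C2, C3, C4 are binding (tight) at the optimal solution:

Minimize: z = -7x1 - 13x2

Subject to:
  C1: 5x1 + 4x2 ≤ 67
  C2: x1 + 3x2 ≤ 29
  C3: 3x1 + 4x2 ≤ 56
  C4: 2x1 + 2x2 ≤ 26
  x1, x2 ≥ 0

At x1 = 5, x2 = 8, compute slack b - a·x for each constraint:
  C1: 67 − 57 = 10  (slack)
  C2: 29 − 29 = 0  (binding)
  C3: 56 − 47 = 9  (slack)
  C4: 26 − 26 = 0  (binding)

Optimal: x1 = 5, x2 = 8
Binding: C2, C4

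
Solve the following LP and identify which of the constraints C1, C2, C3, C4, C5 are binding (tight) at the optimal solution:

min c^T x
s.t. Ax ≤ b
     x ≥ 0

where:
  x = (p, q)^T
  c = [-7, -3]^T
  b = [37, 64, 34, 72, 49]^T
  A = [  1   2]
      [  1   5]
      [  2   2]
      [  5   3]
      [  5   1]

At p = 8, q = 9, compute slack b - a·x for each constraint:
  C1: 37 − 26 = 11  (slack)
  C2: 64 − 53 = 11  (slack)
  C3: 34 − 34 = 0  (binding)
  C4: 72 − 67 = 5  (slack)
  C5: 49 − 49 = 0  (binding)

Optimal: p = 8, q = 9
Binding: C3, C5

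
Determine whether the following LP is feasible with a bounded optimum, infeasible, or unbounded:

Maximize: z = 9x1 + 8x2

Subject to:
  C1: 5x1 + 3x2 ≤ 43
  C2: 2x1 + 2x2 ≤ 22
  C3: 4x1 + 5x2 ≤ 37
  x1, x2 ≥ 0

Feasible with a bounded optimal solution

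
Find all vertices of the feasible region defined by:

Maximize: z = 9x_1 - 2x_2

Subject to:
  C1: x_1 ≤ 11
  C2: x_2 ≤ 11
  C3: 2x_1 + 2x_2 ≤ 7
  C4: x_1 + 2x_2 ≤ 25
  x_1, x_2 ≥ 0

(0, 0), (3.5, 0), (0, 3.5)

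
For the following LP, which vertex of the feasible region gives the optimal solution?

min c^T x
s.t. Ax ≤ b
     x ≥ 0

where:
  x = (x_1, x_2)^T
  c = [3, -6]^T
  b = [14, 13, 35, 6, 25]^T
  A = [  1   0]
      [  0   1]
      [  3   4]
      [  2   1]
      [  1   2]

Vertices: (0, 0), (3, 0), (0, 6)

Evaluate the objective at each vertex of the feasible region:
  z(0, 0) = 0
  z(3, 0) = 9
  z(0, 6) = -36  ←
The minimum is at x_1 = 0, x_2 = 6.

(0, 6)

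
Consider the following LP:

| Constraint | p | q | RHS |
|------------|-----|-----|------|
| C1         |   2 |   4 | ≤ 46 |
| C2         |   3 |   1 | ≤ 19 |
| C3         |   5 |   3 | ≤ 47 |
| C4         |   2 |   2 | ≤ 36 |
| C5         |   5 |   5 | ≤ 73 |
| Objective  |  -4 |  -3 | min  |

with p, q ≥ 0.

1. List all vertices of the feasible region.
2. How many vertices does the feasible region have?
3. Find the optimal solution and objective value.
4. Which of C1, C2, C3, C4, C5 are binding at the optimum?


1. (0, 0), (6.333, 0), (3, 10), (0, 11.5)
2. 4
3. p = 3, q = 10, z = -42
4. C1, C2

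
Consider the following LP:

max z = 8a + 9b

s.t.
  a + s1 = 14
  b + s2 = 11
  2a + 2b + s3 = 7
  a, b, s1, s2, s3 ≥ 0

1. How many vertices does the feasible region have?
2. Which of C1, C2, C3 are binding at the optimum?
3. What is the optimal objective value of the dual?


1. 3
2. C3
3. 31.5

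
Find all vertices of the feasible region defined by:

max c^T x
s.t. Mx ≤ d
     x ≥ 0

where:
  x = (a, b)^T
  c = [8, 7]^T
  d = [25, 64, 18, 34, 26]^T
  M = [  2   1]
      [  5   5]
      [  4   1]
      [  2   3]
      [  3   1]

(0, 0), (4.5, 0), (2, 10), (0, 11.33)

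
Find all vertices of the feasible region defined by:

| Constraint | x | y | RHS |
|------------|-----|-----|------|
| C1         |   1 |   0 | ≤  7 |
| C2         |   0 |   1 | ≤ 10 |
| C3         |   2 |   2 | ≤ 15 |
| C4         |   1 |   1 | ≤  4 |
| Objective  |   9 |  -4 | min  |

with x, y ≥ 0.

(0, 0), (4, 0), (0, 4)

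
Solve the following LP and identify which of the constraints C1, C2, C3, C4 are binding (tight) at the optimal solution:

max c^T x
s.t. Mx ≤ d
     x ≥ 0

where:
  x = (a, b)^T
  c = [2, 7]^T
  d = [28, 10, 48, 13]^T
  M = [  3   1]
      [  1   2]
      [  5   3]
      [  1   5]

At a = 8, b = 1, compute slack b - a·x for each constraint:
  C1: 28 − 25 = 3  (slack)
  C2: 10 − 10 = 0  (binding)
  C3: 48 − 43 = 5  (slack)
  C4: 13 − 13 = 0  (binding)

Optimal: a = 8, b = 1
Binding: C2, C4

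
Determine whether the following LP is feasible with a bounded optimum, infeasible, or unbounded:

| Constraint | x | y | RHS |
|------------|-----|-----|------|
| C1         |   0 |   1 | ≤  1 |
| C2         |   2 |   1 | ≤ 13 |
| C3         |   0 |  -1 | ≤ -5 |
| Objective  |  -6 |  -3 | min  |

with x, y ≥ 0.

Infeasible (no feasible solution exists)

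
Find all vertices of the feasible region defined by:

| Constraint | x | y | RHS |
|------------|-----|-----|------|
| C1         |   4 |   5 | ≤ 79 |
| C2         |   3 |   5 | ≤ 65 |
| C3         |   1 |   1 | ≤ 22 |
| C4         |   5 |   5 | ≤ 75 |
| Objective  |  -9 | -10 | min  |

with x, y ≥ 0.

(0, 0), (15, 0), (5, 10), (0, 13)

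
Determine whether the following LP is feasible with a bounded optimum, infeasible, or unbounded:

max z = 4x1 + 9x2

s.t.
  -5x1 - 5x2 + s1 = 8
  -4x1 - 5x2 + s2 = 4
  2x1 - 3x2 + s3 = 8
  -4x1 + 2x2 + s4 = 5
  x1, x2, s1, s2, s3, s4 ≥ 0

Unbounded (objective can increase without bound)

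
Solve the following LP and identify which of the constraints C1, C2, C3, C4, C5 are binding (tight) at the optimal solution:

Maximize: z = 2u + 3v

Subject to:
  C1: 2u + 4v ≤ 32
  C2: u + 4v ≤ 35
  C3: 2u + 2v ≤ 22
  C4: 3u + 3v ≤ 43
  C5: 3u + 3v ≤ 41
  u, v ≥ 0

At u = 6, v = 5, compute slack b - a·x for each constraint:
  C1: 32 − 32 = 0  (binding)
  C2: 35 − 26 = 9  (slack)
  C3: 22 − 22 = 0  (binding)
  C4: 43 − 33 = 10  (slack)
  C5: 41 − 33 = 8  (slack)

Optimal: u = 6, v = 5
Binding: C1, C3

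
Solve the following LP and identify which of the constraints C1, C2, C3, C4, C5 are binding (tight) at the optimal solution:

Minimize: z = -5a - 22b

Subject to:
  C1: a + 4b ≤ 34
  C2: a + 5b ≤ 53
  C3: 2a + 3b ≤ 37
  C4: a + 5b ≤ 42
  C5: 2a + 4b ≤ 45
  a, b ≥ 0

At a = 2, b = 8, compute slack b - a·x for each constraint:
  C1: 34 − 34 = 0  (binding)
  C2: 53 − 42 = 11  (slack)
  C3: 37 − 28 = 9  (slack)
  C4: 42 − 42 = 0  (binding)
  C5: 45 − 36 = 9  (slack)

Optimal: a = 2, b = 8
Binding: C1, C4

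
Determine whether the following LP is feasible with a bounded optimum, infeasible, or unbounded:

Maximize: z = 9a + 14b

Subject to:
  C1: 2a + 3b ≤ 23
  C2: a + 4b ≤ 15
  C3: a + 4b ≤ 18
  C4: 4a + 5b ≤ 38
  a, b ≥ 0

Feasible with a bounded optimal solution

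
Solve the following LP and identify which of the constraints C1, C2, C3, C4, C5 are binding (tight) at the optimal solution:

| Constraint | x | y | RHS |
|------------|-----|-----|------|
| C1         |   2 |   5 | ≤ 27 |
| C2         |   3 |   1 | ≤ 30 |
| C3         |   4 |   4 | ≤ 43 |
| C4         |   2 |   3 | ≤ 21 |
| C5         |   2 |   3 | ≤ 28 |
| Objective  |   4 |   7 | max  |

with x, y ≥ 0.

At x = 6, y = 3, compute slack b - a·x for each constraint:
  C1: 27 − 27 = 0  (binding)
  C2: 30 − 21 = 9  (slack)
  C3: 43 − 36 = 7  (slack)
  C4: 21 − 21 = 0  (binding)
  C5: 28 − 21 = 7  (slack)

Optimal: x = 6, y = 3
Binding: C1, C4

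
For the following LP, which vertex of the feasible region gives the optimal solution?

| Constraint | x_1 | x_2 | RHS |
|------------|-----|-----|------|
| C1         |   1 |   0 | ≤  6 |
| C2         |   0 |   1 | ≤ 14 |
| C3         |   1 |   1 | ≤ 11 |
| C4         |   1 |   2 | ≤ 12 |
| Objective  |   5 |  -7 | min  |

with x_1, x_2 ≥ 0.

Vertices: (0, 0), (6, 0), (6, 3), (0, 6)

Evaluate the objective at each vertex of the feasible region:
  z(0, 0) = 0
  z(6, 0) = 30
  z(6, 3) = 9
  z(0, 6) = -42  ←
The minimum is at x_1 = 0, x_2 = 6.

(0, 6)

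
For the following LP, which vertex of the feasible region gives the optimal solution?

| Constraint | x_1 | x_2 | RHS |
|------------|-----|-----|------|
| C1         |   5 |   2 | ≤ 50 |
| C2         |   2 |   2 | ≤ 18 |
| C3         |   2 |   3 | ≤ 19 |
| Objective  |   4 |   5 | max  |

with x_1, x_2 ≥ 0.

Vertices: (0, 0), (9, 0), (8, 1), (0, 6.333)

Evaluate the objective at each vertex of the feasible region:
  z(0, 0) = 0
  z(9, 0) = 36
  z(8, 1) = 37  ←
  z(0, 6.333) = 31.67
The maximum is at x_1 = 8, x_2 = 1.

(8, 1)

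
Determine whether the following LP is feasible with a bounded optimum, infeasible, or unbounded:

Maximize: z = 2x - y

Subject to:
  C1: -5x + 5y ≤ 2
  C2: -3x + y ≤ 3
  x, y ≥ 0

Unbounded (objective can increase without bound)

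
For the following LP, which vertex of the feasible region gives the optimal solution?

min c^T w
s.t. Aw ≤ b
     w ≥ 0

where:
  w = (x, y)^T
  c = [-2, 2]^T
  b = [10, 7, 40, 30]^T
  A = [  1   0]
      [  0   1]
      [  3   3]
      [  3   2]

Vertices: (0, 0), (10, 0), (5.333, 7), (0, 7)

Evaluate the objective at each vertex of the feasible region:
  z(0, 0) = 0
  z(10, 0) = -20  ←
  z(5.333, 7) = 3.333
  z(0, 7) = 14
The minimum is at x = 10, y = 0.

(10, 0)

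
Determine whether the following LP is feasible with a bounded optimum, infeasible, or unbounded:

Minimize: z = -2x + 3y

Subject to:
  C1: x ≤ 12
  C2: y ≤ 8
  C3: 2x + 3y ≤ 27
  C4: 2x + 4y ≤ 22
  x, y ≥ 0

Feasible with a bounded optimal solution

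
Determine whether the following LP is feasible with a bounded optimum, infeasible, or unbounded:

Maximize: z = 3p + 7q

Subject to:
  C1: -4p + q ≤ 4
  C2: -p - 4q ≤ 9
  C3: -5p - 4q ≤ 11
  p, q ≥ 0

Unbounded (objective can increase without bound)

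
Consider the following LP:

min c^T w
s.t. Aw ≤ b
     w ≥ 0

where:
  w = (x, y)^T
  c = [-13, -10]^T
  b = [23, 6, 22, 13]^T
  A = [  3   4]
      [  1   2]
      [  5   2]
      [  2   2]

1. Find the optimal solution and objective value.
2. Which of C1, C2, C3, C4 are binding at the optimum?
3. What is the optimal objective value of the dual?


1. x = 4, y = 1, z = -62
2. C2, C3
3. -62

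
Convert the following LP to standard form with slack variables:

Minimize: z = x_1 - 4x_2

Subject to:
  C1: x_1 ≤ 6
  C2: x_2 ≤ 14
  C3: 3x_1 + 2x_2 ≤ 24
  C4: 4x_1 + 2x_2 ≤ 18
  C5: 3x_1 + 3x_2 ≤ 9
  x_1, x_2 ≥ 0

min z = x_1 - 4x_2

s.t.
  x_1 + s1 = 6
  x_2 + s2 = 14
  3x_1 + 2x_2 + s3 = 24
  4x_1 + 2x_2 + s4 = 18
  3x_1 + 3x_2 + s5 = 9
  x_1, x_2, s1, s2, s3, s4, s5 ≥ 0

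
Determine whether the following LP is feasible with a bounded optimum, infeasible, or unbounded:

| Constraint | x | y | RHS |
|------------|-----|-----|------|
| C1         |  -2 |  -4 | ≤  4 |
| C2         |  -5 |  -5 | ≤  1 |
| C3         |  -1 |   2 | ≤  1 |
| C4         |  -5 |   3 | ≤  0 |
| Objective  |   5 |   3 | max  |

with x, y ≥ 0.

Unbounded (objective can increase without bound)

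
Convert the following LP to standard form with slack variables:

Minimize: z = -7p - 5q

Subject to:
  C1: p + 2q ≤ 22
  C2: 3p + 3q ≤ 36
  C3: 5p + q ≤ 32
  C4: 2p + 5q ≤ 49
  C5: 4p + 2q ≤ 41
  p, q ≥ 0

min z = -7p - 5q

s.t.
  p + 2q + s1 = 22
  3p + 3q + s2 = 36
  5p + q + s3 = 32
  2p + 5q + s4 = 49
  4p + 2q + s5 = 41
  p, q, s1, s2, s3, s4, s5 ≥ 0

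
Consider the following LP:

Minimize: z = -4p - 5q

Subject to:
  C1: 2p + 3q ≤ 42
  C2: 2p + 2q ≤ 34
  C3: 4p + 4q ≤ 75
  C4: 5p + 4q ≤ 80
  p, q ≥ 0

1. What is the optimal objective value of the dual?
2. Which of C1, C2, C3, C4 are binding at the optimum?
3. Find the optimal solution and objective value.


1. -76
2. C1, C2
3. p = 9, q = 8, z = -76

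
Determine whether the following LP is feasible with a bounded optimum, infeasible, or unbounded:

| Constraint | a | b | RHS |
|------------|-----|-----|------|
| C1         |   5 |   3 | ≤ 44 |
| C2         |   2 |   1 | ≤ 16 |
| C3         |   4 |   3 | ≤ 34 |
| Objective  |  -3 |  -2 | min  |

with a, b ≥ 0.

Feasible with a bounded optimal solution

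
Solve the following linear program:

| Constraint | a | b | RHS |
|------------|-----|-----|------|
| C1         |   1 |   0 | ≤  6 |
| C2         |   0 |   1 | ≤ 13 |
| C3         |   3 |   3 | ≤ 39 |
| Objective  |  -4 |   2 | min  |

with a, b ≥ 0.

Evaluate the objective at each vertex of the feasible region:
  z(0, 0) = 0
  z(6, 0) = -24  ←
  z(6, 7) = -10
  z(0, 13) = 26
The minimum is at a = 6, b = 0.

a = 6, b = 0, z = -24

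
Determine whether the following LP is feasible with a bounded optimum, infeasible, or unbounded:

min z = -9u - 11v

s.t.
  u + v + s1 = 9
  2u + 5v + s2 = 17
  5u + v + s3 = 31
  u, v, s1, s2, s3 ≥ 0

Feasible with a bounded optimal solution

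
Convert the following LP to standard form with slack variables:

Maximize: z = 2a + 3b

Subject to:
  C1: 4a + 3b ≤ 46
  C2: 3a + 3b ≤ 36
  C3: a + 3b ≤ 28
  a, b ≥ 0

max z = 2a + 3b

s.t.
  4a + 3b + s1 = 46
  3a + 3b + s2 = 36
  a + 3b + s3 = 28
  a, b, s1, s2, s3 ≥ 0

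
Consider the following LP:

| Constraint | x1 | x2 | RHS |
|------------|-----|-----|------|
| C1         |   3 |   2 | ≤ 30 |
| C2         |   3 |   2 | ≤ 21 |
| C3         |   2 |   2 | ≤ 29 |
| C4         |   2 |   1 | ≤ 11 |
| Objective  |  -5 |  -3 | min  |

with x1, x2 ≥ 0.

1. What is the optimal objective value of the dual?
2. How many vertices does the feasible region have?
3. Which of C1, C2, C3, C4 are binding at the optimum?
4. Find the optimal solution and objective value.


1. -32
2. 4
3. C2, C4
4. x1 = 1, x2 = 9, z = -32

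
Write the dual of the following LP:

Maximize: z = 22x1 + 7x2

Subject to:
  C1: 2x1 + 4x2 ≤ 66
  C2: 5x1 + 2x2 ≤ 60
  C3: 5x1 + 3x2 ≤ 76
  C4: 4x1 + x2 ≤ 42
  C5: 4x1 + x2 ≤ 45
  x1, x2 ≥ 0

Primal max cᵀx s.t. Ax ≤ b, x ≥ 0  →  Dual min bᵀy s.t. Aᵀy ≥ c, y ≥ 0.

Minimize: z = 66y1 + 60y2 + 76y3 + 42y4 + 45y5

Subject to:
  2y1 + 5y2 + 5y3 + 4y4 + 4y5 ≥ 22
  4y1 + 2y2 + 3y3 + y4 + y5 ≥ 7
  y1, y2, y3, y4, y5 ≥ 0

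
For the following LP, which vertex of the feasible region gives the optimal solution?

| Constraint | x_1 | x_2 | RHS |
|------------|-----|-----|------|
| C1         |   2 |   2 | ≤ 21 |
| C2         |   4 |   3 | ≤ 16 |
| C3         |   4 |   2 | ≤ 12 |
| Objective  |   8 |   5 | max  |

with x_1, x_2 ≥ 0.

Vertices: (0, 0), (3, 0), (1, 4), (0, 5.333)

Evaluate the objective at each vertex of the feasible region:
  z(0, 0) = 0
  z(3, 0) = 24
  z(1, 4) = 28  ←
  z(0, 5.333) = 26.67
The maximum is at x_1 = 1, x_2 = 4.

(1, 4)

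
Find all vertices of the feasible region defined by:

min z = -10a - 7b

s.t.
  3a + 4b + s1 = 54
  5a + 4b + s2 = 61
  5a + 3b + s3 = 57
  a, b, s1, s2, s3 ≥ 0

(0, 0), (11.4, 0), (9, 4), (3.5, 10.88), (0, 13.5)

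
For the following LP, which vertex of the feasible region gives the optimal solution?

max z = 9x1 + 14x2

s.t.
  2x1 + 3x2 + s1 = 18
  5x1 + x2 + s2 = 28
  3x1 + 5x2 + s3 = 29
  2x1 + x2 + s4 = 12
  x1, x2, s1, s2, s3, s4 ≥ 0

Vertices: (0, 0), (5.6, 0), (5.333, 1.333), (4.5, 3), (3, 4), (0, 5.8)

Evaluate the objective at each vertex of the feasible region:
  z(0, 0) = 0
  z(5.6, 0) = 50.4
  z(5.333, 1.333) = 66.67
  z(4.5, 3) = 82.5
  z(3, 4) = 83  ←
  z(0, 5.8) = 81.2
The maximum is at x1 = 3, x2 = 4.

(3, 4)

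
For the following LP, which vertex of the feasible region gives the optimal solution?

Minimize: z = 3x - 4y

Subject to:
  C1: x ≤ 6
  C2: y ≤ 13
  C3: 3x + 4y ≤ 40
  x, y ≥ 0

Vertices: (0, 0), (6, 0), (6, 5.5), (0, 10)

Evaluate the objective at each vertex of the feasible region:
  z(0, 0) = 0
  z(6, 0) = 18
  z(6, 5.5) = -4
  z(0, 10) = -40  ←
The minimum is at x = 0, y = 10.

(0, 10)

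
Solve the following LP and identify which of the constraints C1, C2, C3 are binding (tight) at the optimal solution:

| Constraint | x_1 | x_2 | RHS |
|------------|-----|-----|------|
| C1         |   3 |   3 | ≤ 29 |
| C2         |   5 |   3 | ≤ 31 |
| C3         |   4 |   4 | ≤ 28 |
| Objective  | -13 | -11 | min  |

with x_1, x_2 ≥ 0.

At x_1 = 5, x_2 = 2, compute slack b - a·x for each constraint:
  C1: 29 − 21 = 8  (slack)
  C2: 31 − 31 = 0  (binding)
  C3: 28 − 28 = 0  (binding)

Optimal: x_1 = 5, x_2 = 2
Binding: C2, C3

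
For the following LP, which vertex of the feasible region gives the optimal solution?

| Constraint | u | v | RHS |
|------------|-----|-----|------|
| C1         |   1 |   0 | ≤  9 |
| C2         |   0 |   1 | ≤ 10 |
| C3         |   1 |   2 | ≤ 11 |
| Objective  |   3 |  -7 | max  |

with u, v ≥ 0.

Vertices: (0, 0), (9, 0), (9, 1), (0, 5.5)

Evaluate the objective at each vertex of the feasible region:
  z(0, 0) = 0
  z(9, 0) = 27  ←
  z(9, 1) = 20
  z(0, 5.5) = -38.5
The maximum is at u = 9, v = 0.

(9, 0)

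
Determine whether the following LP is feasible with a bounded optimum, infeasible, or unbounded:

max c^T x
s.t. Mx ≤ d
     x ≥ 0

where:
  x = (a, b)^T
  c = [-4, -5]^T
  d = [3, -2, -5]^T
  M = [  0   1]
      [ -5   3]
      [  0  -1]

Infeasible (no feasible solution exists)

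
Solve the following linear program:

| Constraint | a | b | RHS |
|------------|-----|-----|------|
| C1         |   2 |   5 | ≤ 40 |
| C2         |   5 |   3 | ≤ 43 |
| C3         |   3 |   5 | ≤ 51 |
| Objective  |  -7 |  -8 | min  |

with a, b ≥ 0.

Evaluate the objective at each vertex of the feasible region:
  z(0, 0) = 0
  z(8.6, 0) = -60.2
  z(5, 6) = -83  ←
  z(0, 8) = -64
The minimum is at a = 5, b = 6.

a = 5, b = 6, z = -83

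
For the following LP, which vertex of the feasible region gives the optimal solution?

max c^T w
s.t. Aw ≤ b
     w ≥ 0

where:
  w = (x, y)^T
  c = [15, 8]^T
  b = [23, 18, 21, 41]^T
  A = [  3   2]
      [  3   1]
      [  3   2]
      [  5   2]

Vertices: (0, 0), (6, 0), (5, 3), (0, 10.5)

Evaluate the objective at each vertex of the feasible region:
  z(0, 0) = 0
  z(6, 0) = 90
  z(5, 3) = 99  ←
  z(0, 10.5) = 84
The maximum is at x = 5, y = 3.

(5, 3)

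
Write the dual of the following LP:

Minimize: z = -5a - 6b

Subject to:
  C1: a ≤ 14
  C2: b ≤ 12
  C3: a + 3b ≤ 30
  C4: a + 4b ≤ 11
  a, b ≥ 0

Primal min cᵀx s.t. Ax ≤ b, x ≥ 0  →  Dual max −bᵀy s.t. Aᵀy ≥ −c, y ≥ 0.

Maximize: z = -14y1 - 12y2 - 30y3 - 11y4

Subject to:
  y1 + y3 + y4 ≥ 5
  y2 + 3y3 + 4y4 ≥ 6
  y1, y2, y3, y4 ≥ 0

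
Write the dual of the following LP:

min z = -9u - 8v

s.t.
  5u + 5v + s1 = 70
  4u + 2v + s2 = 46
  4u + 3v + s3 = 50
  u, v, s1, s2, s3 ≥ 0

Primal min cᵀx s.t. Ax ≤ b, x ≥ 0  →  Dual max −bᵀy s.t. Aᵀy ≥ −c, y ≥ 0.

Maximize: z = -70y1 - 46y2 - 50y3

Subject to:
  5y1 + 4y2 + 4y3 ≥ 9
  5y1 + 2y2 + 3y3 ≥ 8
  y1, y2, y3 ≥ 0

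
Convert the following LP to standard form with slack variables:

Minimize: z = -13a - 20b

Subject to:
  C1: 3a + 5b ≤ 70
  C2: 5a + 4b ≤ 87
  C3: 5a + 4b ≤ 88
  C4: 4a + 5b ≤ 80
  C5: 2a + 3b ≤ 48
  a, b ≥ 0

min z = -13a - 20b

s.t.
  3a + 5b + s1 = 70
  5a + 4b + s2 = 87
  5a + 4b + s3 = 88
  4a + 5b + s4 = 80
  2a + 3b + s5 = 48
  a, b, s1, s2, s3, s4, s5 ≥ 0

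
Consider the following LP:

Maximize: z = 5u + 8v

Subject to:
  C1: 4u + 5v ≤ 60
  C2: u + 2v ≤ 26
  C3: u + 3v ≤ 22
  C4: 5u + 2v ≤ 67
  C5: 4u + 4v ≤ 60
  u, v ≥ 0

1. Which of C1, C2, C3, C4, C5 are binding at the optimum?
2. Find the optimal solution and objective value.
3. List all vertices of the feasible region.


1. C1, C3
2. u = 10, v = 4, z = 82
3. (0, 0), (13.4, 0), (12.65, 1.882), (10, 4), (0, 7.333)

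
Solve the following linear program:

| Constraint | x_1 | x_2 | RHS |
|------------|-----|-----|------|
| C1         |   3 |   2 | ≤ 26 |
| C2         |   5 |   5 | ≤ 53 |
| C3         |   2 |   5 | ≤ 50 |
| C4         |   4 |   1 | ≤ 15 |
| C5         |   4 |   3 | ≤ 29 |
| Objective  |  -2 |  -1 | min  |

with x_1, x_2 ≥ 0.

Evaluate the objective at each vertex of the feasible region:
  z(0, 0) = 0
  z(3.75, 0) = -7.5
  z(2, 7) = -11  ←
  z(0, 9.667) = -9.667
The minimum is at x_1 = 2, x_2 = 7.

x_1 = 2, x_2 = 7, z = -11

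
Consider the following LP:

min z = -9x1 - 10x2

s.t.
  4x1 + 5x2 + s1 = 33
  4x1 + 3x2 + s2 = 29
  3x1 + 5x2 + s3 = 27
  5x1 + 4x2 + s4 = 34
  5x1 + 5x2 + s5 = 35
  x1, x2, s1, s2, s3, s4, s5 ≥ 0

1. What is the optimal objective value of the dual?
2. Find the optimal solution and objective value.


1. -66
2. x1 = 4, x2 = 3, z = -66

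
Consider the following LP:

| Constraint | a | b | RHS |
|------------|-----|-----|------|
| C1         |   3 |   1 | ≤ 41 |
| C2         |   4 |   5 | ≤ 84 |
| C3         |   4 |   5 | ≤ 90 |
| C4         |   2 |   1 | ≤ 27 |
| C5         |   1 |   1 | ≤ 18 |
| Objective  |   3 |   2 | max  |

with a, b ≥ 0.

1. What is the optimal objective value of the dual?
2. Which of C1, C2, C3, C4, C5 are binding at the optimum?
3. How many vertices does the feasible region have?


1. 45
2. C4, C5
3. 5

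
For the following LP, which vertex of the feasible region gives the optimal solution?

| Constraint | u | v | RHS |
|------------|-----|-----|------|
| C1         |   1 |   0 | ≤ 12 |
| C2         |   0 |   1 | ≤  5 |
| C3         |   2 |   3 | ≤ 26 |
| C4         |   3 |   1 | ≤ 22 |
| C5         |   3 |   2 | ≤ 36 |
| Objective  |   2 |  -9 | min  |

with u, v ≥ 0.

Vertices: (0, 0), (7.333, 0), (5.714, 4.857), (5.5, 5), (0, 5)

Evaluate the objective at each vertex of the feasible region:
  z(0, 0) = 0
  z(7.333, 0) = 14.67
  z(5.714, 4.857) = -32.29
  z(5.5, 5) = -34
  z(0, 5) = -45  ←
The minimum is at u = 0, v = 5.

(0, 5)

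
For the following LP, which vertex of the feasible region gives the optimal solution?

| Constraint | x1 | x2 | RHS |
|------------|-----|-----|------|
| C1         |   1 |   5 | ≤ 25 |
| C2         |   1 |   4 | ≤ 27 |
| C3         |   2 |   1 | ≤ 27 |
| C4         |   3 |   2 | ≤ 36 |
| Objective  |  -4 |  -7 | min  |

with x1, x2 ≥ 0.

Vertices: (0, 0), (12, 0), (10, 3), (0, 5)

Evaluate the objective at each vertex of the feasible region:
  z(0, 0) = 0
  z(12, 0) = -48
  z(10, 3) = -61  ←
  z(0, 5) = -35
The minimum is at x1 = 10, x2 = 3.

(10, 3)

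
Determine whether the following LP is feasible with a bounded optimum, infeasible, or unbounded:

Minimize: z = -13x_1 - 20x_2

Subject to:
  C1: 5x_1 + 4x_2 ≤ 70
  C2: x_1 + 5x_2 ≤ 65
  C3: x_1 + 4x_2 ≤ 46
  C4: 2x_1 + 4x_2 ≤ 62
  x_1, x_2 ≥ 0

Feasible with a bounded optimal solution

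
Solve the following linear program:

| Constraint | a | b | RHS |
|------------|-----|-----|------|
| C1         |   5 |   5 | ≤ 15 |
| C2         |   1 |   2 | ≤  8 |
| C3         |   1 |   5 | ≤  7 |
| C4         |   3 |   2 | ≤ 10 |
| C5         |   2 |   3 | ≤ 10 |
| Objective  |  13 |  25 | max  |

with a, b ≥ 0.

Evaluate the objective at each vertex of the feasible region:
  z(0, 0) = 0
  z(3, 0) = 39
  z(2, 1) = 51  ←
  z(0, 1.4) = 35
The maximum is at a = 2, b = 1.

a = 2, b = 1, z = 51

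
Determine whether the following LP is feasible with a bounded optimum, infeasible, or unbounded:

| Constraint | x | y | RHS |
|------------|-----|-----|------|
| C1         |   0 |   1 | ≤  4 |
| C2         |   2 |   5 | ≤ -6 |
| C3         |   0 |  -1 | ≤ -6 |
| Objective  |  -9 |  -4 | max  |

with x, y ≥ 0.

Infeasible (no feasible solution exists)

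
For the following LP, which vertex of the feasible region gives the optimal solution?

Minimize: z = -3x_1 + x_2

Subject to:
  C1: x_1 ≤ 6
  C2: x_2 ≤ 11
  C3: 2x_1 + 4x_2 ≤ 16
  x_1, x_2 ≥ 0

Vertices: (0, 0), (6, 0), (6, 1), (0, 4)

Evaluate the objective at each vertex of the feasible region:
  z(0, 0) = 0
  z(6, 0) = -18  ←
  z(6, 1) = -17
  z(0, 4) = 4
The minimum is at x_1 = 6, x_2 = 0.

(6, 0)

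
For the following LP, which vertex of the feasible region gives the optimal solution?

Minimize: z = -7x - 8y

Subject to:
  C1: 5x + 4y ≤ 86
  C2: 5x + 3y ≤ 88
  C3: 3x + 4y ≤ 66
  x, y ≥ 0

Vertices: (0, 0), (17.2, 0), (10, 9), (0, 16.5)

Evaluate the objective at each vertex of the feasible region:
  z(0, 0) = 0
  z(17.2, 0) = -120.4
  z(10, 9) = -142  ←
  z(0, 16.5) = -132
The minimum is at x = 10, y = 9.

(10, 9)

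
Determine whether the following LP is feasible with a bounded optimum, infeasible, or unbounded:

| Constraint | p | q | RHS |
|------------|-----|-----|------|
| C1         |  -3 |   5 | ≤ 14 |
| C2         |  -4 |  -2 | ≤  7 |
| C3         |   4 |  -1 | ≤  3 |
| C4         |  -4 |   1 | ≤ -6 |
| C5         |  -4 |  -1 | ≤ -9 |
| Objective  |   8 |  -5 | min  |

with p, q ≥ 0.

Infeasible (no feasible solution exists)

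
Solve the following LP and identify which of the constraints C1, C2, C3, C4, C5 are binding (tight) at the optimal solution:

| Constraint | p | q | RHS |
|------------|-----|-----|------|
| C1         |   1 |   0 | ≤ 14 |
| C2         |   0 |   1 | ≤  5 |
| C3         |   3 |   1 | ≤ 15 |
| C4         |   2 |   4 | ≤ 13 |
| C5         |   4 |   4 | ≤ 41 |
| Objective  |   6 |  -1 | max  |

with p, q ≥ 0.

At p = 5, q = 0, compute slack b - a·x for each constraint:
  C1: 14 − 5 = 9  (slack)
  C2: 5 − 0 = 5  (slack)
  C3: 15 − 15 = 0  (binding)
  C4: 13 − 10 = 3  (slack)
  C5: 41 − 20 = 21  (slack)

Optimal: p = 5, q = 0
Binding: C3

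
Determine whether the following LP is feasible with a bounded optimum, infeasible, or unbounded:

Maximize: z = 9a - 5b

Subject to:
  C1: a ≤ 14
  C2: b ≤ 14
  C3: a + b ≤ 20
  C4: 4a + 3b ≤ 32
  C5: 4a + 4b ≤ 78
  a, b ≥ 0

Feasible with a bounded optimal solution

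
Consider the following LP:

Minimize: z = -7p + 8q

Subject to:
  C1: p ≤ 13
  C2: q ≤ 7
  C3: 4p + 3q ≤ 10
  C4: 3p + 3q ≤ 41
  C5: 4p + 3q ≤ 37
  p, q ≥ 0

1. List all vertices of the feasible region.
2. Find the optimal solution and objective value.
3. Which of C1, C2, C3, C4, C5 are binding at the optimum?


1. (0, 0), (2.5, 0), (0, 3.333)
2. p = 2.5, q = 0, z = -17.5
3. C3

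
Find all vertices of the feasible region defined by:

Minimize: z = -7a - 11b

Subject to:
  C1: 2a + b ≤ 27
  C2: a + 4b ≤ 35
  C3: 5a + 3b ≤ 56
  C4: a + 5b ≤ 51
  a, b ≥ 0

(0, 0), (11.2, 0), (7, 7), (0, 8.75)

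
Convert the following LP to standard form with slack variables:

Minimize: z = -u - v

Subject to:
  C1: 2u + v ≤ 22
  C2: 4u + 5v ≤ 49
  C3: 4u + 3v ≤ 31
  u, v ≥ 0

min z = -u - v

s.t.
  2u + v + s1 = 22
  4u + 5v + s2 = 49
  4u + 3v + s3 = 31
  u, v, s1, s2, s3 ≥ 0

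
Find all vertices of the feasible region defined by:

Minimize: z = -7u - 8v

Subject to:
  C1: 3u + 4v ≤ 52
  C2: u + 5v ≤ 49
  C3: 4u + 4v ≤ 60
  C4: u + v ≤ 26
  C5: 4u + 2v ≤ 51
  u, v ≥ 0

(0, 0), (12.75, 0), (10.5, 4.5), (8, 7), (5.818, 8.636), (0, 9.8)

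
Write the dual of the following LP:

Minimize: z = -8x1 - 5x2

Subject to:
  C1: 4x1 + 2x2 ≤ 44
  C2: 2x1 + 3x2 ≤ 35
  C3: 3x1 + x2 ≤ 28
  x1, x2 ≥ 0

Primal min cᵀx s.t. Ax ≤ b, x ≥ 0  →  Dual max −bᵀy s.t. Aᵀy ≥ −c, y ≥ 0.

Maximize: z = -44y1 - 35y2 - 28y3

Subject to:
  4y1 + 2y2 + 3y3 ≥ 8
  2y1 + 3y2 + y3 ≥ 5
  y1, y2, y3 ≥ 0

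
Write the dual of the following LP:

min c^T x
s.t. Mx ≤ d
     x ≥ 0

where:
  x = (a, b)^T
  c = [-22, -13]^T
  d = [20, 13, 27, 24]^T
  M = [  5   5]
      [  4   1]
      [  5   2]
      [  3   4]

Primal min cᵀx s.t. Ax ≤ b, x ≥ 0  →  Dual max −bᵀy s.t. Aᵀy ≥ −c, y ≥ 0.

Maximize: z = -20y1 - 13y2 - 27y3 - 24y4

Subject to:
  5y1 + 4y2 + 5y3 + 3y4 ≥ 22
  5y1 + y2 + 2y3 + 4y4 ≥ 13
  y1, y2, y3, y4 ≥ 0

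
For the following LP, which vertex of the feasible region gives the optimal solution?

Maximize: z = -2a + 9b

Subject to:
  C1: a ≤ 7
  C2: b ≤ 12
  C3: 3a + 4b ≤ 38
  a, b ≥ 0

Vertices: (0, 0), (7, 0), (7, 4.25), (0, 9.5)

Evaluate the objective at each vertex of the feasible region:
  z(0, 0) = 0
  z(7, 0) = -14
  z(7, 4.25) = 24.25
  z(0, 9.5) = 85.5  ←
The maximum is at a = 0, b = 9.5.

(0, 9.5)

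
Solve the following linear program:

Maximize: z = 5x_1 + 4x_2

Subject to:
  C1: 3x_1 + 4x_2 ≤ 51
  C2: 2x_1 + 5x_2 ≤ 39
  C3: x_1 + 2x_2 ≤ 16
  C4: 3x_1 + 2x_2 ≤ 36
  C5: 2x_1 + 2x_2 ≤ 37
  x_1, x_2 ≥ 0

Evaluate the objective at each vertex of the feasible region:
  z(0, 0) = 0
  z(12, 0) = 60
  z(10, 3) = 62  ←
  z(2, 7) = 38
  z(0, 7.8) = 31.2
The maximum is at x_1 = 10, x_2 = 3.

x_1 = 10, x_2 = 3, z = 62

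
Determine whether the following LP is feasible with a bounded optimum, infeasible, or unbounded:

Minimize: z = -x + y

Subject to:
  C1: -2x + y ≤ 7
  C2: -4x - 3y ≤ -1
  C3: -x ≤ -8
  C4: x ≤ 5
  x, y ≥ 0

Infeasible (no feasible solution exists)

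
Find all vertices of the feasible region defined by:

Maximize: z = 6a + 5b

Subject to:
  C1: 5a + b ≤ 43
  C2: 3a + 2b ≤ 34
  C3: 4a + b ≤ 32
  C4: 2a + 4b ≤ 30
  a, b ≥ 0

(0, 0), (8, 0), (7, 4), (0, 7.5)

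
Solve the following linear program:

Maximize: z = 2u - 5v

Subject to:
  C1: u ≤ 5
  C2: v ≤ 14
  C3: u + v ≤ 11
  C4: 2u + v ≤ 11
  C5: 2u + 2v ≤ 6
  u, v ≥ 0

Evaluate the objective at each vertex of the feasible region:
  z(0, 0) = 0
  z(3, 0) = 6  ←
  z(0, 3) = -15
The maximum is at u = 3, v = 0.

u = 3, v = 0, z = 6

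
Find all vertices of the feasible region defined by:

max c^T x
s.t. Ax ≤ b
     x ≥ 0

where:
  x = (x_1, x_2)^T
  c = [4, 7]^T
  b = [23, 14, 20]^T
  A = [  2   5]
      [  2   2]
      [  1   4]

(0, 0), (7, 0), (4, 3), (0, 4.6)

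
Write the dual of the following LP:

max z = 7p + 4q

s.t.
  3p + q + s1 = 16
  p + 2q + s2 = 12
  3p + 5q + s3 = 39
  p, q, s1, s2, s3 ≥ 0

Primal max cᵀx s.t. Ax ≤ b, x ≥ 0  →  Dual min bᵀy s.t. Aᵀy ≥ c, y ≥ 0.

Minimize: z = 16y1 + 12y2 + 39y3

Subject to:
  3y1 + y2 + 3y3 ≥ 7
  y1 + 2y2 + 5y3 ≥ 4
  y1, y2, y3 ≥ 0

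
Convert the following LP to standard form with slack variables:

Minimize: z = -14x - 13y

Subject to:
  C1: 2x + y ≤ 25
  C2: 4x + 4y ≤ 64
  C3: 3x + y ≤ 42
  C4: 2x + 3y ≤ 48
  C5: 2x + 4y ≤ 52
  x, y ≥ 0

min z = -14x - 13y

s.t.
  2x + y + s1 = 25
  4x + 4y + s2 = 64
  3x + y + s3 = 42
  2x + 3y + s4 = 48
  2x + 4y + s5 = 52
  x, y, s1, s2, s3, s4, s5 ≥ 0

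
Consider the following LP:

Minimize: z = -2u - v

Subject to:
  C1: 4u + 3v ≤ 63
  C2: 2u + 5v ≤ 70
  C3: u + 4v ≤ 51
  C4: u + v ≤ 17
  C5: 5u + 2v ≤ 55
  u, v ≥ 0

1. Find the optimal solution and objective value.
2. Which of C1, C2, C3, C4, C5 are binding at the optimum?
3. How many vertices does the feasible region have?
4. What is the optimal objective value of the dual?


1. u = 7, v = 10, z = -24
2. C4, C5
3. 5
4. -24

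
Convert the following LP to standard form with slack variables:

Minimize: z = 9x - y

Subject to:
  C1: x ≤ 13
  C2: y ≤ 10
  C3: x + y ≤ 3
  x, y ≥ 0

min z = 9x - y

s.t.
  x + s1 = 13
  y + s2 = 10
  x + y + s3 = 3
  x, y, s1, s2, s3 ≥ 0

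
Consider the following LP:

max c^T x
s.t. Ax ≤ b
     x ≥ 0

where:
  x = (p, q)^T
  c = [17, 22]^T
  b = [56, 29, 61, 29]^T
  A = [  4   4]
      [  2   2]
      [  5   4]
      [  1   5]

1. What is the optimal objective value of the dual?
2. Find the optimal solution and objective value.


1. 241
2. p = 9, q = 4, z = 241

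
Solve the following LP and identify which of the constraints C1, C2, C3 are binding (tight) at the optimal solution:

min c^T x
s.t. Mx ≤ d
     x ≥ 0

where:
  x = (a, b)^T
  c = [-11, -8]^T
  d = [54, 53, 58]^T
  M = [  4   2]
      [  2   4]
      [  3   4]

At a = 10, b = 7, compute slack b - a·x for each constraint:
  C1: 54 − 54 = 0  (binding)
  C2: 53 − 48 = 5  (slack)
  C3: 58 − 58 = 0  (binding)

Optimal: a = 10, b = 7
Binding: C1, C3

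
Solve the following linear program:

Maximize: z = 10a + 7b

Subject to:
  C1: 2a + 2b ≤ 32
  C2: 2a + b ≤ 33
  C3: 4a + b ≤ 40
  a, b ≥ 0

Evaluate the objective at each vertex of the feasible region:
  z(0, 0) = 0
  z(10, 0) = 100
  z(8, 8) = 136  ←
  z(0, 16) = 112
The maximum is at a = 8, b = 8.

a = 8, b = 8, z = 136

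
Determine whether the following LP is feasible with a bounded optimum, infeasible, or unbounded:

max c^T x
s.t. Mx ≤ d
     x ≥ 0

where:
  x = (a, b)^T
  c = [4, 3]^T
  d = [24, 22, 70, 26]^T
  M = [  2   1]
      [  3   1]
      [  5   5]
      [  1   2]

Feasible with a bounded optimal solution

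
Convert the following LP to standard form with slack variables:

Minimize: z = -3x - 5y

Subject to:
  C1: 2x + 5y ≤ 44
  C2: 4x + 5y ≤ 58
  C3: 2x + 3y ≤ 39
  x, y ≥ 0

min z = -3x - 5y

s.t.
  2x + 5y + s1 = 44
  4x + 5y + s2 = 58
  2x + 3y + s3 = 39
  x, y, s1, s2, s3 ≥ 0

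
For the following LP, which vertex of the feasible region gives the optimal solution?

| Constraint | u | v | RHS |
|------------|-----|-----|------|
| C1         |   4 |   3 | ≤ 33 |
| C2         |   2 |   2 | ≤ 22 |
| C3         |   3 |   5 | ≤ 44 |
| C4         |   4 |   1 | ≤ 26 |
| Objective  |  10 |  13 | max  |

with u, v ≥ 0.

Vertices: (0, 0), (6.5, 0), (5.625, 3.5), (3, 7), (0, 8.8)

Evaluate the objective at each vertex of the feasible region:
  z(0, 0) = 0
  z(6.5, 0) = 65
  z(5.625, 3.5) = 101.8
  z(3, 7) = 121  ←
  z(0, 8.8) = 114.4
The maximum is at u = 3, v = 7.

(3, 7)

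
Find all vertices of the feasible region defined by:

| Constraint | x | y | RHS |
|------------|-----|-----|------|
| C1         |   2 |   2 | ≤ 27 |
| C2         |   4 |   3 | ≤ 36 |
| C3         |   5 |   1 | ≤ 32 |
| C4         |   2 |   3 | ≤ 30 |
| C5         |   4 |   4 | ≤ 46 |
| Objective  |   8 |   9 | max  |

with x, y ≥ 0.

(0, 0), (6.4, 0), (5.455, 4.727), (3, 8), (0, 10)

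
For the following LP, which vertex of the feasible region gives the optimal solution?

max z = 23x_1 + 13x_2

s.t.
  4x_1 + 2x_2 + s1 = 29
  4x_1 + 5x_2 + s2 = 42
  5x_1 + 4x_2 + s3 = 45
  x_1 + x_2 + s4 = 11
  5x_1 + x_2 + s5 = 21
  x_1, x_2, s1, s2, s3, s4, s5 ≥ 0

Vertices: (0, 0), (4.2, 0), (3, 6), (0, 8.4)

Evaluate the objective at each vertex of the feasible region:
  z(0, 0) = 0
  z(4.2, 0) = 96.6
  z(3, 6) = 147  ←
  z(0, 8.4) = 109.2
The maximum is at x_1 = 3, x_2 = 6.

(3, 6)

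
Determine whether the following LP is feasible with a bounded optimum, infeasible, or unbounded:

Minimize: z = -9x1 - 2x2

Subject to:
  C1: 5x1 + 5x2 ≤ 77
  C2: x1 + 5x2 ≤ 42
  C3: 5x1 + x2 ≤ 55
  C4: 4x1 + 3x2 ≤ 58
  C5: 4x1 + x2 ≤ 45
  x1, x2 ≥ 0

Feasible with a bounded optimal solution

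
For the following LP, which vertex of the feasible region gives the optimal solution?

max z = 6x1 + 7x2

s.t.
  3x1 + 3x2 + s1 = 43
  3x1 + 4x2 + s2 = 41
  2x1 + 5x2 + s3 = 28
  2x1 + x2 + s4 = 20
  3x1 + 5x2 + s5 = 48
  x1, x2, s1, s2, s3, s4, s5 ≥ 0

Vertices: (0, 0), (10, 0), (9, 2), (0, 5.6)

Evaluate the objective at each vertex of the feasible region:
  z(0, 0) = 0
  z(10, 0) = 60
  z(9, 2) = 68  ←
  z(0, 5.6) = 39.2
The maximum is at x1 = 9, x2 = 2.

(9, 2)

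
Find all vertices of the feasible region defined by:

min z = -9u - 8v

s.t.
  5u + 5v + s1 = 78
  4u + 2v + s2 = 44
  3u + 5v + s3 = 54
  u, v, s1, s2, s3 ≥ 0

(0, 0), (11, 0), (8, 6), (0, 10.8)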